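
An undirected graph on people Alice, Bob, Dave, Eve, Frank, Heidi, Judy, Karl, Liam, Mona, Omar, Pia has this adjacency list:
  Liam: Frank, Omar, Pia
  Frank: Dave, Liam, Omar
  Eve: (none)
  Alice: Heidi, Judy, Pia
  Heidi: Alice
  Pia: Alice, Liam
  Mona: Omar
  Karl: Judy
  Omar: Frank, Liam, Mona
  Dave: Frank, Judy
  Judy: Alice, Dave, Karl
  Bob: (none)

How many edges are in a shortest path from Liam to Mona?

2

Distance 0: Liam.
Distance 1: Frank, Omar, Pia.
Distance 2: Alice, Dave, Mona — contains Mona.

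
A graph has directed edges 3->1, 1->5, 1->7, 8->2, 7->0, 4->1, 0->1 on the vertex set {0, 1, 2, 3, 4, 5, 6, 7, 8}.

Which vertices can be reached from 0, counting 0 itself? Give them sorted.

Start at 0.
Its neighbours: 1.
Then their neighbours: 5, 7.
Nothing further is reachable.

0, 1, 5, 7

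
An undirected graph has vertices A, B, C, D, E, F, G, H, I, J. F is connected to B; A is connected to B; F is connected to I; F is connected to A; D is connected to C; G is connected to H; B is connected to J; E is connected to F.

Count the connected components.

3

From A: component {A, B, E, F, I, J}.
From C: component {C, D}.
From G: component {G, H}.
That's 3 components.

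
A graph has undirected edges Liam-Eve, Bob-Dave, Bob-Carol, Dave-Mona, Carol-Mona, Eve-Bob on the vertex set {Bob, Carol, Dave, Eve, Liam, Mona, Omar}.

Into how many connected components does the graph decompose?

From Bob: component {Bob, Carol, Dave, Eve, Liam, Mona}.
From Omar: component {Omar}.
That's 2 components.

2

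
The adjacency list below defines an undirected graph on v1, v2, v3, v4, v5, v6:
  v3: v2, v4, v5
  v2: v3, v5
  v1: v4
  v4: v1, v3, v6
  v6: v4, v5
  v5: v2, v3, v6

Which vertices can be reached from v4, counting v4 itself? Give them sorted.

v1, v2, v3, v4, v5, v6

Start at v4.
Its neighbours: v1, v3, v6.
Then their neighbours: v2, v5.
Every vertex is now reached.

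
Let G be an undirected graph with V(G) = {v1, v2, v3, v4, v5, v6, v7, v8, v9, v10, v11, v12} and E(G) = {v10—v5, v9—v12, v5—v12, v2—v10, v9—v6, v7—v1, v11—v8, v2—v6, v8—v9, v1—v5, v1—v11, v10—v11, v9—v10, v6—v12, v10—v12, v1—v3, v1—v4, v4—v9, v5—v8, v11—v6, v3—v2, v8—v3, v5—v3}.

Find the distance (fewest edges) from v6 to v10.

Distance 0: v6.
Distance 1: v2, v9, v11, v12.
Distance 2: v1, v3, v4, v5, v8, v10 — contains v10.

2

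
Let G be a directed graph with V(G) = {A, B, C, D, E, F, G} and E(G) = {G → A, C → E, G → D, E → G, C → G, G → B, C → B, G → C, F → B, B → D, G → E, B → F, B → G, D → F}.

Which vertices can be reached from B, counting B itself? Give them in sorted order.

Start at B.
Its neighbours: D, F, G.
Then their neighbours: A, C, E.
Every vertex is now reached.

A, B, C, D, E, F, G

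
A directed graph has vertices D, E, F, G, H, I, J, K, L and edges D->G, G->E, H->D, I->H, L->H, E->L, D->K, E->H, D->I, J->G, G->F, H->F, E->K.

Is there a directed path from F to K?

No

F has no outgoing edges, so nothing is reachable from it.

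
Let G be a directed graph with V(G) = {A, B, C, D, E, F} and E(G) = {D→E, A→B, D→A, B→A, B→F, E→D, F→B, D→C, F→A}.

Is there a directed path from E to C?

Yes

Explore from E.
Distance 1: reach D.
Distance 2: reach A, C.
Found C.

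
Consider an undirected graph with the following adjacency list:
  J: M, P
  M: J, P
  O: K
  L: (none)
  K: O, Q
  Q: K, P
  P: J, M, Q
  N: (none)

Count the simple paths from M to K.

2

M–J–P–Q–K
M–P–Q–K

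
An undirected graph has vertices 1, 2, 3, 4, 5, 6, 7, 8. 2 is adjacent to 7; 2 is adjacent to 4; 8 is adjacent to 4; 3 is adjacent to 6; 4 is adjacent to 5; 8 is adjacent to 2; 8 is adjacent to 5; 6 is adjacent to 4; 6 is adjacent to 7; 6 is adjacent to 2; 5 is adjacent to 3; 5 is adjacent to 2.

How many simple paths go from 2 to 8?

15

2–4–5–8
2–4–6–3–5–8
2–4–8
2–5–3–6–4–8
2–5–4–8
2–5–8
2–6–3–5–4–8
2–6–3–5–8
2–6–4–5–8
2–6–4–8
2–7–6–3–5–4–8
2–7–6–3–5–8
2–7–6–4–5–8
2–7–6–4–8
2–8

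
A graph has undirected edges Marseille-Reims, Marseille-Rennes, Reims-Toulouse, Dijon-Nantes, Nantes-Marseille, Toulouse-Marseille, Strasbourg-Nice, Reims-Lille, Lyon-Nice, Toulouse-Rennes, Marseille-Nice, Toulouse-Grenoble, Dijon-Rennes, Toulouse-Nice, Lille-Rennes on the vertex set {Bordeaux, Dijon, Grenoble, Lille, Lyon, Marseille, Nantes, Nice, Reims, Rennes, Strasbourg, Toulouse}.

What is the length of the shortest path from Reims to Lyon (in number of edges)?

3

Distance 0: Reims.
Distance 1: Lille, Marseille, Toulouse.
Distance 2: Grenoble, Nantes, Nice, Rennes.
Distance 3: Dijon, Lyon, Strasbourg — contains Lyon.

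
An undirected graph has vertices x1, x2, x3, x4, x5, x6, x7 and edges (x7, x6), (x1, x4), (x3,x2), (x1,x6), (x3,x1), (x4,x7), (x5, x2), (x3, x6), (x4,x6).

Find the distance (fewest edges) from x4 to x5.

Distance 0: x4.
Distance 1: x1, x6, x7.
Distance 2: x3.
Distance 3: x2.
Distance 4: x5 — contains x5.

4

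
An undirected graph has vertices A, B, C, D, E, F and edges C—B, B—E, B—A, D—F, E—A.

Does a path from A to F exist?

No

Explore from A.
Distance 1: reach B, E.
Distance 2: reach C.
The search is exhausted without reaching F; it lies in a different component.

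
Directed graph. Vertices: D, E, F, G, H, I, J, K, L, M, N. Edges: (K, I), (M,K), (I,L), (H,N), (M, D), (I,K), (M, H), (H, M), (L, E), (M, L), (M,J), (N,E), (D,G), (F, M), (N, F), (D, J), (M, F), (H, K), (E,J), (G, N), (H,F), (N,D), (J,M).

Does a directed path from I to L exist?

Explore from I.
Distance 1: reach K, L.
Found L.

Yes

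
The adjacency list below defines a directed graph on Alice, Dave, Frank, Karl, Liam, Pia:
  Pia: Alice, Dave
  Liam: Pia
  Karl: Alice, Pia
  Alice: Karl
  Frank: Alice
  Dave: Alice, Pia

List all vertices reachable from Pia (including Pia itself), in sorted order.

Alice, Dave, Karl, Pia

Start at Pia.
Its neighbours: Alice, Dave.
Then their neighbours: Karl.
Nothing further is reachable.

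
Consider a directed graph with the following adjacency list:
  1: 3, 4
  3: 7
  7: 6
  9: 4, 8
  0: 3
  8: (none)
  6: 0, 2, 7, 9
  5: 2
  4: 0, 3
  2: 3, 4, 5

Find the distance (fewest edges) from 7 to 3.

3

Distance 0: 7.
Distance 1: 6.
Distance 2: 0, 2, 9.
Distance 3: 3, 4, 5, 8 — contains 3.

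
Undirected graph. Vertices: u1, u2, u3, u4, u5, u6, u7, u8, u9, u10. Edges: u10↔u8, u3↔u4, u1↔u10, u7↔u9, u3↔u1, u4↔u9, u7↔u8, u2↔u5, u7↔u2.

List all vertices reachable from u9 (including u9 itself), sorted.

Start at u9.
Its neighbours: u4, u7.
Then their neighbours: u2, u3, u8.
Then next layer: u1, u5, u10.
Nothing further is reachable.

u1, u2, u3, u4, u5, u7, u8, u9, u10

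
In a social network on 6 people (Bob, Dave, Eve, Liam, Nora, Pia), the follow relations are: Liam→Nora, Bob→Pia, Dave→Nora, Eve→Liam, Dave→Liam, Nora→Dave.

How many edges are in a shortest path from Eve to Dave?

Distance 0: Eve.
Distance 1: Liam.
Distance 2: Nora.
Distance 3: Dave — contains Dave.

3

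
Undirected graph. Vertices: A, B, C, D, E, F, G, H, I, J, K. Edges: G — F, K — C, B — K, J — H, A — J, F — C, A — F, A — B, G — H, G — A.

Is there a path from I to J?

No

I has no edges, so nothing is reachable from it.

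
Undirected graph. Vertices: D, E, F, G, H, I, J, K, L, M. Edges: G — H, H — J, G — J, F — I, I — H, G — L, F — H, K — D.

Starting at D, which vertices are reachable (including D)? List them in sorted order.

D, K

Start at D.
Its neighbours: K.
Nothing further is reachable.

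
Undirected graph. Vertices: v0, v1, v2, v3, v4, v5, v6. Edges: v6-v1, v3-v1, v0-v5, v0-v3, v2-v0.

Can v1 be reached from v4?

v4 has no edges, so nothing is reachable from it.

No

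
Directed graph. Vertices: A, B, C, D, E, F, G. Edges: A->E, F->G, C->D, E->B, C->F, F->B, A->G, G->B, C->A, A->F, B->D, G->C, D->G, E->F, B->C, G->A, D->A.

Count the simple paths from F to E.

12

F→B→C→A→E
F→B→C→D→A→E
F→B→C→D→G→A→E
F→B→D→A→E
F→B→D→G→A→E
F→B→D→G→C→A→E
F→G→A→E
F→G→B→C→A→E
F→G→B→C→D→A→E
F→G→B→D→A→E
F→G→C→A→E
F→G→C→D→A→E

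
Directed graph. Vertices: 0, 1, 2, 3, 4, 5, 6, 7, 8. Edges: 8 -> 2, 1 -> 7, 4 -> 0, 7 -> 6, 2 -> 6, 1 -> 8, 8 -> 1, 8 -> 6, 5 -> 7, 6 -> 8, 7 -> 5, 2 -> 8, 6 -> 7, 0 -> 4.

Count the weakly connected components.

From 0: component {0, 4}.
From 1: component {1, 2, 5, 6, 7, 8}.
From 3: component {3}.
That's 3 components.

3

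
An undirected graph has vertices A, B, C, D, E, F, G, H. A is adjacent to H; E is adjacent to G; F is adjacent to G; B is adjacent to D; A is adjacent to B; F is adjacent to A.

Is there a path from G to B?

Explore from G.
Distance 1: reach E, F.
Distance 2: reach A.
Distance 3: reach B, H.
Found B.

Yes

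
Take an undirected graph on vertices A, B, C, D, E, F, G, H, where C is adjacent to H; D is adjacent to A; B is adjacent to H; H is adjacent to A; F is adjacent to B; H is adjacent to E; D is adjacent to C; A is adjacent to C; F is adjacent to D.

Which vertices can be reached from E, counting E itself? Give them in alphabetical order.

A, B, C, D, E, F, H

Start at E.
Its neighbours: H.
Then their neighbours: A, B, C.
Then next layer: D, F.
Nothing further is reachable.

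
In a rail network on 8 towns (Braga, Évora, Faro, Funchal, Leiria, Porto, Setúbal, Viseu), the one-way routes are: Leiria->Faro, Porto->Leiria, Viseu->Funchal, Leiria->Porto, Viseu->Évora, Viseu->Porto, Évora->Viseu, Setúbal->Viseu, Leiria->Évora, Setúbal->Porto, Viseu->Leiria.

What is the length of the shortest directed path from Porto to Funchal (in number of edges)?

Distance 0: Porto.
Distance 1: Leiria.
Distance 2: Évora, Faro.
Distance 3: Viseu.
Distance 4: Funchal — contains Funchal.

4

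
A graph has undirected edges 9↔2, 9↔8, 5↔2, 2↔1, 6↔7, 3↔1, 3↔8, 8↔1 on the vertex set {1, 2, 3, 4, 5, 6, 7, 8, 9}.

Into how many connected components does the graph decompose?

From 1: component {1, 2, 3, 5, 8, 9}.
From 4: component {4}.
From 6: component {6, 7}.
That's 3 components.

3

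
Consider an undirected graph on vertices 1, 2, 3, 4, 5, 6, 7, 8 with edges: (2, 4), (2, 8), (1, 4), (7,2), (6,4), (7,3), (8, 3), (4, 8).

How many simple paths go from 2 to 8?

2–4–8
2–7–3–8
2–8

3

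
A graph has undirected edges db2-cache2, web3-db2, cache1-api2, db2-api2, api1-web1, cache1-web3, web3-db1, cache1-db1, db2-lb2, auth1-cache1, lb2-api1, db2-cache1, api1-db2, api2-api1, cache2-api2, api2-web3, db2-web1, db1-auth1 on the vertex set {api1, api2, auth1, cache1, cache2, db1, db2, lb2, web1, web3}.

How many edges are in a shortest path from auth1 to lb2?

3

Distance 0: auth1.
Distance 1: cache1, db1.
Distance 2: api2, db2, web3.
Distance 3: api1, cache2, lb2, web1 — contains lb2.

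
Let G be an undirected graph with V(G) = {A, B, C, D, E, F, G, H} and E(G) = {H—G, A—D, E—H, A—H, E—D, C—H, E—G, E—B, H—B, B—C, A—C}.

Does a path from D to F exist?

No

Explore from D.
Distance 1: reach A, E.
Distance 2: reach B, C, G, H.
The search is exhausted without reaching F; it lies in a different component.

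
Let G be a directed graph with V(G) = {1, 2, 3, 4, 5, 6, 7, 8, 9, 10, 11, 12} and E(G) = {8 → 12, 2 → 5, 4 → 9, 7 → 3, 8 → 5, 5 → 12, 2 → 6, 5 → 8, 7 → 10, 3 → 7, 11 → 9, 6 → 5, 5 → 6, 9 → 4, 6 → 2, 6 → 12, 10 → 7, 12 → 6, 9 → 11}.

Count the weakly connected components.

4

From 1: component {1}.
From 2: component {2, 5, 6, 8, 12}.
From 3: component {3, 7, 10}.
From 4: component {4, 9, 11}.
That's 4 components.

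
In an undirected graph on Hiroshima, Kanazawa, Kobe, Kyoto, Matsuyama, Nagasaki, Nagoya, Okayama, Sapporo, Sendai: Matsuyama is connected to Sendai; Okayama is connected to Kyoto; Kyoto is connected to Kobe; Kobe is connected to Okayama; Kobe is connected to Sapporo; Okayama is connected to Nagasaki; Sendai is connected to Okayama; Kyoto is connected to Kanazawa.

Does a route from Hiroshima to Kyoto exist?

No

Hiroshima has no edges, so nothing is reachable from it.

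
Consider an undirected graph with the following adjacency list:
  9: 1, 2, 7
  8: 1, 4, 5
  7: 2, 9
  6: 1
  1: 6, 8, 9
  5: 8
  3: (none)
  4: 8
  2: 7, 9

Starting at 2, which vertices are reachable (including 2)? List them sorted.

Start at 2.
Its neighbours: 7, 9.
Then their neighbours: 1.
Then next layer: 6, 8.
Then next layer: 4, 5.
Nothing further is reachable.

1, 2, 4, 5, 6, 7, 8, 9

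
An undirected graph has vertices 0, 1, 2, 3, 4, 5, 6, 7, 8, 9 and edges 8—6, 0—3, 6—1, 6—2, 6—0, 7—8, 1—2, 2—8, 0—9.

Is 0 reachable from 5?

5 has no edges, so nothing is reachable from it.

No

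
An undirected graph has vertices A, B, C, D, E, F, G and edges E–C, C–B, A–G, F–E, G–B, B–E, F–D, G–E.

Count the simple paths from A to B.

A–G–B
A–G–E–B
A–G–E–C–B

3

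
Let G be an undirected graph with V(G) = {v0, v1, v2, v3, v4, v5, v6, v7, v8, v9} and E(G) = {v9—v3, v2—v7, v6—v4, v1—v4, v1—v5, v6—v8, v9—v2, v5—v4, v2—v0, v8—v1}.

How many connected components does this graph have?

2

From v0: component {v0, v2, v3, v7, v9}.
From v1: component {v1, v4, v5, v6, v8}.
That's 2 components.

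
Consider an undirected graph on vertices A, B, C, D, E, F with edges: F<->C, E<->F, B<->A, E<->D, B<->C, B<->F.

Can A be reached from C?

Yes

Explore from C.
Distance 1: reach B, F.
Distance 2: reach A, E.
Found A.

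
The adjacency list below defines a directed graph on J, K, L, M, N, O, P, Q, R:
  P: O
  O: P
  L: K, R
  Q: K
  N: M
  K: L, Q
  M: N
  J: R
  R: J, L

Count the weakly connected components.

From J: component {J, K, L, Q, R}.
From M: component {M, N}.
From O: component {O, P}.
That's 3 components.

3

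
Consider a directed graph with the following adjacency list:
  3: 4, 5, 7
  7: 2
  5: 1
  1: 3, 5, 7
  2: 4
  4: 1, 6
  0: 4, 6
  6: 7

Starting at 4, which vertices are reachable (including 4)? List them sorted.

1, 2, 3, 4, 5, 6, 7

Start at 4.
Its neighbours: 1, 6.
Then their neighbours: 3, 5, 7.
Then next layer: 2.
Nothing further is reachable.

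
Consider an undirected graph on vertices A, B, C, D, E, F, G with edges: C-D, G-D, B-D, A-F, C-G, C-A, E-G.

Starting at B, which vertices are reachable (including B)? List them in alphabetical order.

A, B, C, D, E, F, G

Start at B.
Its neighbours: D.
Then their neighbours: C, G.
Then next layer: A, E.
Then next layer: F.
Every vertex is now reached.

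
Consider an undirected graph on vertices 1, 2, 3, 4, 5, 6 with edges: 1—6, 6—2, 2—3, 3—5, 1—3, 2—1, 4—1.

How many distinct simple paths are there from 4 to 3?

3

4–1–2–3
4–1–3
4–1–6–2–3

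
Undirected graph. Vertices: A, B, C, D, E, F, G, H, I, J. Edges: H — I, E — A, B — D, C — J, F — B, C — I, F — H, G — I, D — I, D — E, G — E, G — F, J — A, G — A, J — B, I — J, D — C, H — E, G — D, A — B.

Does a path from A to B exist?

Yes

Explore from A.
Distance 1: reach B, E, G, J.
Found B.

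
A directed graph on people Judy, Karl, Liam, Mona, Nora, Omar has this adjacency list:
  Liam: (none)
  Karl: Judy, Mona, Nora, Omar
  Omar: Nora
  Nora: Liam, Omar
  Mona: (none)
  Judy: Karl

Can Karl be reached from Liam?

No

Liam has no outgoing edges, so nothing is reachable from it.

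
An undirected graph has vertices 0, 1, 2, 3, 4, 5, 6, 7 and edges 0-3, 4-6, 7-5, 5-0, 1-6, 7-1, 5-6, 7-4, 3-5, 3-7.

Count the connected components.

From 0: component {0, 1, 3, 4, 5, 6, 7}.
From 2: component {2}.
That's 2 components.

2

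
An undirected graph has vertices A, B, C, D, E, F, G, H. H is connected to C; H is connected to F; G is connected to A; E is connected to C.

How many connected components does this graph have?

4

From A: component {A, G}.
From B: component {B}.
From C: component {C, E, F, H}.
From D: component {D}.
That's 4 components.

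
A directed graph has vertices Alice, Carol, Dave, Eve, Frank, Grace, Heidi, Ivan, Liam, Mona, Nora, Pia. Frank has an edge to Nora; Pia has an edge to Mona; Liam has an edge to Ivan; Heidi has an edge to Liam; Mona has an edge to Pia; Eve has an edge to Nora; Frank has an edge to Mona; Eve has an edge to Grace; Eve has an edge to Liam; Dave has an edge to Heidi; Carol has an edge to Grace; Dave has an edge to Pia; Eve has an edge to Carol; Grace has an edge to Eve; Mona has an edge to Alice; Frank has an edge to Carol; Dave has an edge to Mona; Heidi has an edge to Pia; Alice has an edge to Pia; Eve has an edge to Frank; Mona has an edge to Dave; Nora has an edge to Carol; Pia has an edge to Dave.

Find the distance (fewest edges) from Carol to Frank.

3

Distance 0: Carol.
Distance 1: Grace.
Distance 2: Eve.
Distance 3: Frank, Liam, Nora — contains Frank.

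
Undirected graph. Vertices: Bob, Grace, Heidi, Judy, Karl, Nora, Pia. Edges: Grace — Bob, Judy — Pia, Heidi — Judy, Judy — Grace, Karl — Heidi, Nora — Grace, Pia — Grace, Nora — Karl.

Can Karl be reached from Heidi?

Explore from Heidi.
Distance 1: reach Judy, Karl.
Found Karl.

Yes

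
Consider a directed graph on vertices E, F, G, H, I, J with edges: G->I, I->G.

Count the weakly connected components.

From E: component {E}.
From F: component {F}.
From G: component {G, I}.
From H: component {H}.
From J: component {J}.
That's 5 components.

5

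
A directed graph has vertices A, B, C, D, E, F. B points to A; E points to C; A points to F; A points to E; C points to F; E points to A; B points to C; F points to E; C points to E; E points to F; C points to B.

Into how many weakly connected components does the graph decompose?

2

From A: component {A, B, C, E, F}.
From D: component {D}.
That's 2 components.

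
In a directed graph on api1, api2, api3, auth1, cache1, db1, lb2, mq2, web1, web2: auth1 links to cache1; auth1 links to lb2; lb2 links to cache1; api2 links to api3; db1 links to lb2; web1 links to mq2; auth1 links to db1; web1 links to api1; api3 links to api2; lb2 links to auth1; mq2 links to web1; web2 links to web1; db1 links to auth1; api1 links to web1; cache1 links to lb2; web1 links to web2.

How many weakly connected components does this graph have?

3

From api1: component {api1, mq2, web1, web2}.
From api2: component {api2, api3}.
From auth1: component {auth1, cache1, db1, lb2}.
That's 3 components.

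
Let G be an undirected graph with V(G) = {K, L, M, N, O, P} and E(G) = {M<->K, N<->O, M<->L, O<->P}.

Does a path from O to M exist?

Explore from O.
Distance 1: reach N, P.
The search is exhausted without reaching M; it lies in a different component.

No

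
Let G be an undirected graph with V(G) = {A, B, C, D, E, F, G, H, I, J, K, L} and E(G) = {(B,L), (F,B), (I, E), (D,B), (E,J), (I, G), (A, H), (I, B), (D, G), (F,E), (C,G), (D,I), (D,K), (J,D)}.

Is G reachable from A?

No

Explore from A.
Distance 1: reach H.
The search is exhausted without reaching G; it lies in a different component.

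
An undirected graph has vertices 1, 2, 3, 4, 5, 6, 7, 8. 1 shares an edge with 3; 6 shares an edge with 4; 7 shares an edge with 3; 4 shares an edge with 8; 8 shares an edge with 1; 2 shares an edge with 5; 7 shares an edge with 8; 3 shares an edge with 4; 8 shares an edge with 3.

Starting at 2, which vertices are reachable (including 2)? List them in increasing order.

2, 5

Start at 2.
Its neighbours: 5.
Nothing further is reachable.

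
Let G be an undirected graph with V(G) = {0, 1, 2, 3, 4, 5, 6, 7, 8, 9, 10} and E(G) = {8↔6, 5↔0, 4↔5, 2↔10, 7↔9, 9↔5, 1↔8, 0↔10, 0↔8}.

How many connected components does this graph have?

2

From 0: component {0, 1, 2, 4, 5, 6, 7, 8, 9, 10}.
From 3: component {3}.
That's 2 components.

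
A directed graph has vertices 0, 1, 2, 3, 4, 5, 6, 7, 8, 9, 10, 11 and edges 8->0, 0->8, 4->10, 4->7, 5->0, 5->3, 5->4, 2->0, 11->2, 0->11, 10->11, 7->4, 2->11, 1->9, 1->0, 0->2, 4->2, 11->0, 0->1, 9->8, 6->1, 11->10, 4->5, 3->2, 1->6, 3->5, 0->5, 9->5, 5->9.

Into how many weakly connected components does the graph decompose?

1

From 0: component {0, 1, 2, 3, 4, 5, 6, 7, 8, 9, 10, 11}.
That's 1 component.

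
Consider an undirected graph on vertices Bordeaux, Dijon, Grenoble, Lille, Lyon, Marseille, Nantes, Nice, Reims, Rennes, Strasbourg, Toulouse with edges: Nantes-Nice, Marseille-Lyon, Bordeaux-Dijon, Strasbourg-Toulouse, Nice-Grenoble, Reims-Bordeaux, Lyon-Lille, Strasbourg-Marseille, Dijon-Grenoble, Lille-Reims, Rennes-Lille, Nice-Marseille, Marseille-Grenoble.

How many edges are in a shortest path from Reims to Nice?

4

Distance 0: Reims.
Distance 1: Bordeaux, Lille.
Distance 2: Dijon, Lyon, Rennes.
Distance 3: Grenoble, Marseille.
Distance 4: Nice, Strasbourg — contains Nice.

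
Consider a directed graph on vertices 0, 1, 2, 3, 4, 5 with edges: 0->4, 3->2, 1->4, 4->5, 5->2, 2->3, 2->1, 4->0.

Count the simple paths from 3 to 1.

3→2→1

1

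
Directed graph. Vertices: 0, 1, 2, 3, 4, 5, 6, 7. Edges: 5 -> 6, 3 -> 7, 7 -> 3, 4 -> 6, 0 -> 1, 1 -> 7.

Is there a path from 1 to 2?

Explore from 1.
Distance 1: reach 7.
Distance 2: reach 3.
The search from 1 is exhausted; no directed path reaches 2.

No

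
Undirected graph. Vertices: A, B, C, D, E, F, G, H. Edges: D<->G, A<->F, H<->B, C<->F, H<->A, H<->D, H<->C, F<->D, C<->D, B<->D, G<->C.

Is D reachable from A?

Yes

Explore from A.
Distance 1: reach F, H.
Distance 2: reach B, C, D.
Found D.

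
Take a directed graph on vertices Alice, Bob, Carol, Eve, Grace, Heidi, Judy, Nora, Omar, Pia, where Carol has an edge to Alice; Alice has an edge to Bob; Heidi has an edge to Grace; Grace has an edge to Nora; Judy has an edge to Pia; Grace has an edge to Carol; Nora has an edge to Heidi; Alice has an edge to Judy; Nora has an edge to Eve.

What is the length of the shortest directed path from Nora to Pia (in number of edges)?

6

Distance 0: Nora.
Distance 1: Eve, Heidi.
Distance 2: Grace.
Distance 3: Carol.
Distance 4: Alice.
Distance 5: Bob, Judy.
Distance 6: Pia — contains Pia.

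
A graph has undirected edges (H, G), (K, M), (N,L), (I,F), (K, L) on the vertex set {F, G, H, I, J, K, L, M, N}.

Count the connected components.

From F: component {F, I}.
From G: component {G, H}.
From J: component {J}.
From K: component {K, L, M, N}.
That's 4 components.

4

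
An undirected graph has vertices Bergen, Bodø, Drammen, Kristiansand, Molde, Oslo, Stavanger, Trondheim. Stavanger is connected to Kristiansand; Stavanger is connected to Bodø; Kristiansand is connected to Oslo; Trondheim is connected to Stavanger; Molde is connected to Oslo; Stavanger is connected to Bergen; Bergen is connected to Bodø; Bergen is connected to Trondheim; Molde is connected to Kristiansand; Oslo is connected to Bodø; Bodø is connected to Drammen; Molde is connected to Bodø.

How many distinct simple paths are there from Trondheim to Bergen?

7

Trondheim–Bergen
Trondheim–Stavanger–Bergen
Trondheim–Stavanger–Bodø–Bergen
Trondheim–Stavanger–Kristiansand–Molde–Bodø–Bergen
Trondheim–Stavanger–Kristiansand–Molde–Oslo–Bodø–Bergen
Trondheim–Stavanger–Kristiansand–Oslo–Bodø–Bergen
Trondheim–Stavanger–Kristiansand–Oslo–Molde–Bodø–Bergen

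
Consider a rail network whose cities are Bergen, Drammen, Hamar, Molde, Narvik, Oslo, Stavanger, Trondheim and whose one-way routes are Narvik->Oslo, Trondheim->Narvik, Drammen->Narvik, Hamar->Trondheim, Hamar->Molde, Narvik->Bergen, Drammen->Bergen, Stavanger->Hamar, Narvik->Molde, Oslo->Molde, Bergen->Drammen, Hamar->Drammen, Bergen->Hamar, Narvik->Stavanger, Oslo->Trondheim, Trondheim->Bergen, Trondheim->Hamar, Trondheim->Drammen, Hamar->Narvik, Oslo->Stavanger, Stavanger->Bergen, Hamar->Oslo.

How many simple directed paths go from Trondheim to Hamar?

Trondheim→Bergen→Drammen→Narvik→Oslo→Stavanger→Hamar
Trondheim→Bergen→Drammen→Narvik→Stavanger→Hamar
Trondheim→Bergen→Hamar
Trondheim→Drammen→Bergen→Hamar
Trondheim→Drammen→Narvik→Bergen→Hamar
Trondheim→Drammen→Narvik→Oslo→Stavanger→Bergen→Hamar
Trondheim→Drammen→Narvik→Oslo→Stavanger→Hamar
Trondheim→Drammen→Narvik→Stavanger→Bergen→Hamar
Trondheim→Drammen→Narvik→Stavanger→Hamar
Trondheim→Hamar
Trondheim→Narvik→Bergen→Hamar
Trondheim→Narvik→Oslo→Stavanger→Bergen→Hamar
Trondheim→Narvik→Oslo→Stavanger→Hamar
Trondheim→Narvik→Stavanger→Bergen→Hamar
Trondheim→Narvik→Stavanger→Hamar

15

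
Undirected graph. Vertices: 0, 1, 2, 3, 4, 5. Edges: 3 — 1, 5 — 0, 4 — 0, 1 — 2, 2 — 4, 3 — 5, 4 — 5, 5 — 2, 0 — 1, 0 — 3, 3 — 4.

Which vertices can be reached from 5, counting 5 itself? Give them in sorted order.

Start at 5.
Its neighbours: 0, 2, 3, 4.
Then their neighbours: 1.
Every vertex is now reached.

0, 1, 2, 3, 4, 5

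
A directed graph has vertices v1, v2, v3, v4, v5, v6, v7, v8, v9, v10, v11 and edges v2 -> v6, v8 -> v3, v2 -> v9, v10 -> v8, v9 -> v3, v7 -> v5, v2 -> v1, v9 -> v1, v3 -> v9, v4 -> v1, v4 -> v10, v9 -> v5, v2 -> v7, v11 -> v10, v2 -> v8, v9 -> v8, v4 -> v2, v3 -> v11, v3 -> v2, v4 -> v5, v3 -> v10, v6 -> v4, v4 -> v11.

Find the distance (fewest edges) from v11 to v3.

Distance 0: v11.
Distance 1: v10.
Distance 2: v8.
Distance 3: v3 — contains v3.

3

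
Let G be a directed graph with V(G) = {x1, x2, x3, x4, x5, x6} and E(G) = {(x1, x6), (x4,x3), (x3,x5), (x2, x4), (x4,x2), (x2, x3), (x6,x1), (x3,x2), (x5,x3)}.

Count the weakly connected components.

From x1: component {x1, x6}.
From x2: component {x2, x3, x4, x5}.
That's 2 components.

2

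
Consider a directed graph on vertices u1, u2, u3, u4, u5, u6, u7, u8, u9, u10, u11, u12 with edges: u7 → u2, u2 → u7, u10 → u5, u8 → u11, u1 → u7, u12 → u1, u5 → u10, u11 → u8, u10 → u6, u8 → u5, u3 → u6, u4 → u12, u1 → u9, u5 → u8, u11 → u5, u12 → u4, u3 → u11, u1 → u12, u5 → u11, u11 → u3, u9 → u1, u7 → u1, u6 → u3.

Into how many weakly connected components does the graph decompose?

From u1: component {u1, u2, u4, u7, u9, u12}.
From u3: component {u3, u5, u6, u8, u10, u11}.
That's 2 components.

2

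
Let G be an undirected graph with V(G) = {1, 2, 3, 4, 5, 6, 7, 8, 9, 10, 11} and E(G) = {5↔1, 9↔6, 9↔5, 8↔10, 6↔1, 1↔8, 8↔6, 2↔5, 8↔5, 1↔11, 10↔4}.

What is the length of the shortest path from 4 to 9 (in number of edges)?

Distance 0: 4.
Distance 1: 10.
Distance 2: 8.
Distance 3: 1, 5, 6.
Distance 4: 2, 9, 11 — contains 9.

4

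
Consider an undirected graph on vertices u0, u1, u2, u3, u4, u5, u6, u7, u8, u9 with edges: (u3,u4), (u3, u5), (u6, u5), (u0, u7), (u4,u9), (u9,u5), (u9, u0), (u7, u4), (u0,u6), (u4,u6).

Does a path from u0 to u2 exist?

Explore from u0.
Distance 1: reach u6, u7, u9.
Distance 2: reach u4, u5.
Distance 3: reach u3.
The search is exhausted without reaching u2; it lies in a different component.

No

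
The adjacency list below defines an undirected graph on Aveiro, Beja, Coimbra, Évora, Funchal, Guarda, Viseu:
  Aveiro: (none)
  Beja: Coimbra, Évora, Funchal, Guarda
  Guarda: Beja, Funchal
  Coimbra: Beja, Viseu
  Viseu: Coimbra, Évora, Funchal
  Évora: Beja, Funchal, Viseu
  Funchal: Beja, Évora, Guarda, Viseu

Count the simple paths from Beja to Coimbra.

Beja–Coimbra
Beja–Évora–Funchal–Viseu–Coimbra
Beja–Évora–Viseu–Coimbra
Beja–Funchal–Évora–Viseu–Coimbra
Beja–Funchal–Viseu–Coimbra
Beja–Guarda–Funchal–Évora–Viseu–Coimbra
Beja–Guarda–Funchal–Viseu–Coimbra

7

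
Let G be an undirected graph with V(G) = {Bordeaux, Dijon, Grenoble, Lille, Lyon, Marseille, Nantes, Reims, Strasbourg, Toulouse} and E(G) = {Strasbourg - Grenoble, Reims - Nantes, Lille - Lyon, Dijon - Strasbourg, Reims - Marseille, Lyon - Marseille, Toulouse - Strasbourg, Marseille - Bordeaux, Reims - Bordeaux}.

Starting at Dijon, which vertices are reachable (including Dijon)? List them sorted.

Start at Dijon.
Its neighbours: Strasbourg.
Then their neighbours: Grenoble, Toulouse.
Nothing further is reachable.

Dijon, Grenoble, Strasbourg, Toulouse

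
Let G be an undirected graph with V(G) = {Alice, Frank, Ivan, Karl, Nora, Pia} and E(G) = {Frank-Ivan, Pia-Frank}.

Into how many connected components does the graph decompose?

4

From Alice: component {Alice}.
From Frank: component {Frank, Ivan, Pia}.
From Karl: component {Karl}.
From Nora: component {Nora}.
That's 4 components.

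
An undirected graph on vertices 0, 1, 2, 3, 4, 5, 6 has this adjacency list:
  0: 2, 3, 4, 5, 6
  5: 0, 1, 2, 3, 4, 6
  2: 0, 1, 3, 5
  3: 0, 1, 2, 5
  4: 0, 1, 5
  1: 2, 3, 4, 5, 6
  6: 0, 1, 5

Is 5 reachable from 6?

Explore from 6.
Distance 1: reach 0, 1, 5.
Found 5.

Yes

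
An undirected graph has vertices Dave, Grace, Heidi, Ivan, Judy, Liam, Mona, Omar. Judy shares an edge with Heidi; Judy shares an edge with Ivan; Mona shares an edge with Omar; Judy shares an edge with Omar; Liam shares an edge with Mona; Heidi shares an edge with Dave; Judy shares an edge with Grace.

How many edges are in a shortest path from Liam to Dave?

Distance 0: Liam.
Distance 1: Mona.
Distance 2: Omar.
Distance 3: Judy.
Distance 4: Grace, Heidi, Ivan.
Distance 5: Dave — contains Dave.

5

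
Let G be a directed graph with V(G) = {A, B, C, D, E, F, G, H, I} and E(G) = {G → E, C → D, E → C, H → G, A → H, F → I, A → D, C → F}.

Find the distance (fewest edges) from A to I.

6

Distance 0: A.
Distance 1: D, H.
Distance 2: G.
Distance 3: E.
Distance 4: C.
Distance 5: F.
Distance 6: I — contains I.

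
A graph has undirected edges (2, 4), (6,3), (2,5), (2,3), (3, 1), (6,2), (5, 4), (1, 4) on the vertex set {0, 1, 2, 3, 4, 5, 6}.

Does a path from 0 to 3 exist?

No

0 has no edges, so nothing is reachable from it.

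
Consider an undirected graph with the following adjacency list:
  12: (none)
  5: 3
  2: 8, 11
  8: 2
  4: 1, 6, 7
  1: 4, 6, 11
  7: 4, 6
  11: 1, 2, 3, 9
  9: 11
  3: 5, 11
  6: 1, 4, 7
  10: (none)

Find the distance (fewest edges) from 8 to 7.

5

Distance 0: 8.
Distance 1: 2.
Distance 2: 11.
Distance 3: 1, 3, 9.
Distance 4: 4, 5, 6.
Distance 5: 7 — contains 7.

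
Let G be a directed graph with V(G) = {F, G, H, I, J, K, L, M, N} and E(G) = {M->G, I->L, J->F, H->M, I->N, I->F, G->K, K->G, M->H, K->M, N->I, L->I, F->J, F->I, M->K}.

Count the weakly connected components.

2

From F: component {F, I, J, L, N}.
From G: component {G, H, K, M}.
That's 2 components.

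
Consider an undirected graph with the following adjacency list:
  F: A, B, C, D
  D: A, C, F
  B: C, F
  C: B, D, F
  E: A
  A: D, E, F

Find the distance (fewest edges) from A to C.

2

Distance 0: A.
Distance 1: D, E, F.
Distance 2: B, C — contains C.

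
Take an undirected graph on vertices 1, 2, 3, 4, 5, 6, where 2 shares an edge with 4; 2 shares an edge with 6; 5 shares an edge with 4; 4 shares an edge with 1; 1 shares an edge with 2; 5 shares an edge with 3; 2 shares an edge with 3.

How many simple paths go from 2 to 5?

2–1–4–5
2–3–5
2–4–5

3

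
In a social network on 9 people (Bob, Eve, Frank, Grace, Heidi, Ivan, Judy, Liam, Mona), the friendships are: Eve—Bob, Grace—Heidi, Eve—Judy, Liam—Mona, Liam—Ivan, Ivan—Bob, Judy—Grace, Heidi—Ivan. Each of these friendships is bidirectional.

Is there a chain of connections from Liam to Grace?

Yes

Explore from Liam.
Distance 1: reach Ivan, Mona.
Distance 2: reach Bob, Heidi.
Distance 3: reach Eve, Grace.
Found Grace.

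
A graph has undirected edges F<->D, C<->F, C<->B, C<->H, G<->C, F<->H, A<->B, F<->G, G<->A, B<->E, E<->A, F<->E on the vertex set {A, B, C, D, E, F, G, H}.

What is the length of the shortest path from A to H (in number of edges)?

3

Distance 0: A.
Distance 1: B, E, G.
Distance 2: C, F.
Distance 3: D, H — contains H.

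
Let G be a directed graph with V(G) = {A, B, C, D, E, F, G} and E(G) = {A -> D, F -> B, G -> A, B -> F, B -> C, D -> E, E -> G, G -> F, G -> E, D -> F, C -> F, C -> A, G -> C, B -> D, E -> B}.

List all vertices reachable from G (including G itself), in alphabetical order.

Start at G.
Its neighbours: A, C, E, F.
Then their neighbours: B, D.
Every vertex is now reached.

A, B, C, D, E, F, G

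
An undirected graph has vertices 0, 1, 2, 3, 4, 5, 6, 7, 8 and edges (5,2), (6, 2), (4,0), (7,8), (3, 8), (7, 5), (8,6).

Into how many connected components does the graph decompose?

3

From 0: component {0, 4}.
From 1: component {1}.
From 2: component {2, 3, 5, 6, 7, 8}.
That's 3 components.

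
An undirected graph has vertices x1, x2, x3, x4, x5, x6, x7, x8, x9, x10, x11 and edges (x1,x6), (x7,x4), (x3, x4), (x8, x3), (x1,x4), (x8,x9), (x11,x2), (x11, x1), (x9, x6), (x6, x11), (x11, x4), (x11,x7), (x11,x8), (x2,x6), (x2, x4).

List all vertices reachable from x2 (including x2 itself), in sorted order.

x1, x2, x3, x4, x6, x7, x8, x9, x11

Start at x2.
Its neighbours: x4, x6, x11.
Then their neighbours: x1, x3, x7, x8, x9.
Nothing further is reachable.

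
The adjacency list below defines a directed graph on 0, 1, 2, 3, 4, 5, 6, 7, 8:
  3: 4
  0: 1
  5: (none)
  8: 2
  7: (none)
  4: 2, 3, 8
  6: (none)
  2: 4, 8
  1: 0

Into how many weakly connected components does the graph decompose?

From 0: component {0, 1}.
From 2: component {2, 3, 4, 8}.
From 5: component {5}.
From 6: component {6}.
From 7: component {7}.
That's 5 components.

5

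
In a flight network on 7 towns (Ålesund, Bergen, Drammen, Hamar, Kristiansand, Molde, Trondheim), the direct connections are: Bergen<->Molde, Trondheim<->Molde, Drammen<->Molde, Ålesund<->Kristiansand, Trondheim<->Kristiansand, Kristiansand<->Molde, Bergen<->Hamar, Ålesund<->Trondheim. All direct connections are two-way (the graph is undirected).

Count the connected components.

1

From Ålesund: component {Ålesund, Bergen, Drammen, Hamar, Kristiansand, Molde, Trondheim}.
That's 1 component.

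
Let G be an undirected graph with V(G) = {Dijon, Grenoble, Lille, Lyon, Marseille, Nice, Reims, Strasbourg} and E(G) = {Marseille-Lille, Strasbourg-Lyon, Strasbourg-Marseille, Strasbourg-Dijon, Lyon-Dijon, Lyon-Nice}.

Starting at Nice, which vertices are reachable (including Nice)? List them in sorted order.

Dijon, Lille, Lyon, Marseille, Nice, Strasbourg

Start at Nice.
Its neighbours: Lyon.
Then their neighbours: Dijon, Strasbourg.
Then next layer: Marseille.
Then next layer: Lille.
Nothing further is reachable.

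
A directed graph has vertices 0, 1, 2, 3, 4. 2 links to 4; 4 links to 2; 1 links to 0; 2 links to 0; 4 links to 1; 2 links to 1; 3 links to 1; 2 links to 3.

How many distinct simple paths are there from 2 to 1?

3

2→1
2→3→1
2→4→1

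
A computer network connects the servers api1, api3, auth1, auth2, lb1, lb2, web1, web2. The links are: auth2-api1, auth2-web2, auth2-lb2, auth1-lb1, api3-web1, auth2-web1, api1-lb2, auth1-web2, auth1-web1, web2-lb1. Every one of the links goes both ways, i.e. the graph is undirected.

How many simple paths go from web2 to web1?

3

web2–auth1–web1
web2–auth2–web1
web2–lb1–auth1–web1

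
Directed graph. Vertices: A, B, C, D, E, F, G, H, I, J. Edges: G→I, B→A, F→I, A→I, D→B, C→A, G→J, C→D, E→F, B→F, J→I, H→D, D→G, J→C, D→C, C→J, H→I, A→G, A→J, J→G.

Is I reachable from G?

Explore from G.
Distance 1: reach I, J.
Found I.

Yes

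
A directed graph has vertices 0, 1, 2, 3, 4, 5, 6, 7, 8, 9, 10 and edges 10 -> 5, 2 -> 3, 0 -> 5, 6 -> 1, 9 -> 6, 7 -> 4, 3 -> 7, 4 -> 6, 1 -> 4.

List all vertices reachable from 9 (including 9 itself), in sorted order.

Start at 9.
Its neighbours: 6.
Then their neighbours: 1.
Then next layer: 4.
Nothing further is reachable.

1, 4, 6, 9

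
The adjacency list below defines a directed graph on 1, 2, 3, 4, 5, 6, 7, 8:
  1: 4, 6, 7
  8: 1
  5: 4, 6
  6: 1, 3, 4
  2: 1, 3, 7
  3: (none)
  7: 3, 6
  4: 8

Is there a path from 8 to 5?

Explore from 8.
Distance 1: reach 1.
Distance 2: reach 4, 6, 7.
Distance 3: reach 3.
The search from 8 is exhausted; no directed path reaches 5.

No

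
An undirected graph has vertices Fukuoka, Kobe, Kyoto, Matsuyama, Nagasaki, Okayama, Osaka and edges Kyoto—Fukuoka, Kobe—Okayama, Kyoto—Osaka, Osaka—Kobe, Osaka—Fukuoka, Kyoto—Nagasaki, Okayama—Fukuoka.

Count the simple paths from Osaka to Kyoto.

3

Osaka–Fukuoka–Kyoto
Osaka–Kobe–Okayama–Fukuoka–Kyoto
Osaka–Kyoto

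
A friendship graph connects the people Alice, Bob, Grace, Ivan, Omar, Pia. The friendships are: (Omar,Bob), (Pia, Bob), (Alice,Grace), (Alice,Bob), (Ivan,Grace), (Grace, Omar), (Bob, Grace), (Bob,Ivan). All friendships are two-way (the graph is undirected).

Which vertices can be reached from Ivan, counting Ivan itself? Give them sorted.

Alice, Bob, Grace, Ivan, Omar, Pia

Start at Ivan.
Its neighbours: Bob, Grace.
Then their neighbours: Alice, Omar, Pia.
Every vertex is now reached.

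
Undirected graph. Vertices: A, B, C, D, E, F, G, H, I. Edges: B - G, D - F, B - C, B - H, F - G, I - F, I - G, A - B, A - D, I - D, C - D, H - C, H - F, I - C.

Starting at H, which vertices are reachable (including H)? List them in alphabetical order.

Start at H.
Its neighbours: B, C, F.
Then their neighbours: A, D, G, I.
Nothing further is reachable.

A, B, C, D, F, G, H, I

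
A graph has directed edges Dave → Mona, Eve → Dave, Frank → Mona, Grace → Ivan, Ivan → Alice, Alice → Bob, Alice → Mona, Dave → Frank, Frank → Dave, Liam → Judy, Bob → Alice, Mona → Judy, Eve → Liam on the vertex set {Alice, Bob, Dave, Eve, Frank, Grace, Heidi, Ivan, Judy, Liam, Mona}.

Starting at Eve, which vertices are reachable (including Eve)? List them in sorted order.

Dave, Eve, Frank, Judy, Liam, Mona

Start at Eve.
Its neighbours: Dave, Liam.
Then their neighbours: Frank, Judy, Mona.
Nothing further is reachable.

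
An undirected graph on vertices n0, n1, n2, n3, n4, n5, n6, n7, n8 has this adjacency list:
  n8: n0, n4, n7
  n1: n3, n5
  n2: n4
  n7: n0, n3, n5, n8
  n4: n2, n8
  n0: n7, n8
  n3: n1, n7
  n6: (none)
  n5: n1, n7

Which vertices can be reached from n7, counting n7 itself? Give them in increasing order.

n0, n1, n2, n3, n4, n5, n7, n8

Start at n7.
Its neighbours: n0, n3, n5, n8.
Then their neighbours: n1, n4.
Then next layer: n2.
Nothing further is reachable.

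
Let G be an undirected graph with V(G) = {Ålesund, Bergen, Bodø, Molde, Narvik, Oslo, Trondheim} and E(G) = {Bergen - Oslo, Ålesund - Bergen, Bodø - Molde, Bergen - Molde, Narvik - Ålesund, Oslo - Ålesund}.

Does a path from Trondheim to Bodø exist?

Trondheim has no edges, so nothing is reachable from it.

No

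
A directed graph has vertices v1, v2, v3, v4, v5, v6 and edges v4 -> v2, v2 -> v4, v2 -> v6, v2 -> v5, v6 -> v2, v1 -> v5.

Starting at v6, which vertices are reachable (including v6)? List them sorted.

Start at v6.
Its neighbours: v2.
Then their neighbours: v4, v5.
Nothing further is reachable.

v2, v4, v5, v6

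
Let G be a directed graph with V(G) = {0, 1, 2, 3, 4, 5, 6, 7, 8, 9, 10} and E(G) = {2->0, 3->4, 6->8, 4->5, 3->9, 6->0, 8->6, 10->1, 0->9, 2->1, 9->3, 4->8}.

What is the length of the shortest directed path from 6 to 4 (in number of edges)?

4

Distance 0: 6.
Distance 1: 0, 8.
Distance 2: 9.
Distance 3: 3.
Distance 4: 4 — contains 4.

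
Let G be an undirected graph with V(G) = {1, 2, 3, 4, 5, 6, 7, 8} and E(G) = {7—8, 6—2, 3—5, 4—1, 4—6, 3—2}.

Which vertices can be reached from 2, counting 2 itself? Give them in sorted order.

1, 2, 3, 4, 5, 6

Start at 2.
Its neighbours: 3, 6.
Then their neighbours: 4, 5.
Then next layer: 1.
Nothing further is reachable.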